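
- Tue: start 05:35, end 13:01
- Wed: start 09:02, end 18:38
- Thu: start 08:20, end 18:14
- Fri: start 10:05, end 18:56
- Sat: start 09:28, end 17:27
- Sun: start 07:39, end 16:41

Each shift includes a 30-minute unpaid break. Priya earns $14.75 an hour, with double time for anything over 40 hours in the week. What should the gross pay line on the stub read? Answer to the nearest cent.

$879.10

Tue: 05:35–13:01 = 7 h 26 min; less 30 min break → 6 h 56 min
Wed: 09:02–18:38 = 9 h 36 min; less 30 min break → 9 h 6 min
Thu: 08:20–18:14 = 9 h 54 min; less 30 min break → 9 h 24 min
Fri: 10:05–18:56 = 8 h 51 min; less 30 min break → 8 h 21 min
Sat: 09:28–17:27 = 7 h 59 min; less 30 min break → 7 h 29 min
Sun: 07:39–16:41 = 9 h 2 min; less 30 min break → 8 h 32 min
Total worked: 49 h 48 min = 2988 min.
Regular 40 h 0 min = 2400 min at $14.75/h; overtime 9 h 48 min = 588 min at $29.50/h.
Pay = (2400 × $14.75 + 588 × $29.50) ÷ 60 = $879.10.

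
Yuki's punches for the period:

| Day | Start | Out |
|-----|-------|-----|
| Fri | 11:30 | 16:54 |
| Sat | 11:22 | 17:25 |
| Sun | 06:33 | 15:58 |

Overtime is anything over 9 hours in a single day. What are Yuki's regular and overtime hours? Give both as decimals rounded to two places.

Regular 20.45 hours, overtime 0.42 hours

Fri: 11:30–16:54 = 5 h 24 min
Sat: 11:22–17:25 = 6 h 3 min
Sun: 06:33–15:58 = 9 h 25 min
Fri reg 5 h 24 min / OT 0 h 0 min; Sat reg 6 h 3 min / OT 0 h 0 min; Sun reg 9 h 0 min / OT 0 h 25 min.
Totals: regular 20 h 27 min, overtime 0 h 25 min.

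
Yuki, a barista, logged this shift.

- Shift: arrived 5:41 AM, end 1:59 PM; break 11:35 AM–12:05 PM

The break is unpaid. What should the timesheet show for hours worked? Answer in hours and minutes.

Shift: 5:41 AM–1:59 PM = 8 h 18 min; less 30 min break → 7 h 48 min

7 h 48 min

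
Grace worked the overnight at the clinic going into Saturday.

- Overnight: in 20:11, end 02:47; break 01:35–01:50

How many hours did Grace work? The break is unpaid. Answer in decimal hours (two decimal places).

6.35 hours

Overnight: 20:11 → midnight = 3 h 49 min; midnight → 02:47 = 2 h 47 min; span 6 h 36 min; less 15 min break → 6 h 21 min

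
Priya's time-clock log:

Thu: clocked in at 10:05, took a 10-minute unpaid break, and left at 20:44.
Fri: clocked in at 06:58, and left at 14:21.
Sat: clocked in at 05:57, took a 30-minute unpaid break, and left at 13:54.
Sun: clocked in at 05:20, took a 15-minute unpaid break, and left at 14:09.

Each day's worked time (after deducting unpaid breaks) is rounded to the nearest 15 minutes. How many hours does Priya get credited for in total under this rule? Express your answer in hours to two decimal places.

Thu: 10:05–20:44 = 10 h 39 min − 10 min = 10 h 29 min → rounds to 10 h 30 min
Fri: 06:58–14:21 = 7 h 23 min → rounds to 7 h 30 min
Sat: 05:57–13:54 = 7 h 57 min − 30 min = 7 h 27 min → rounds to 7 h 30 min
Sun: 05:20–14:09 = 8 h 49 min − 15 min = 8 h 34 min → rounds to 8 h 30 min
Total credited: 34 h 0 min.

34.00 hours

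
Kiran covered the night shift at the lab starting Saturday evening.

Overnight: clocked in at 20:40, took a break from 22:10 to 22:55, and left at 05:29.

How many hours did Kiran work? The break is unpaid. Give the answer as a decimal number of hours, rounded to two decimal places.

Overnight: 20:40 → midnight = 3 h 20 min; midnight → 05:29 = 5 h 29 min; span 8 h 49 min; less 45 min break → 8 h 4 min

8.07 hours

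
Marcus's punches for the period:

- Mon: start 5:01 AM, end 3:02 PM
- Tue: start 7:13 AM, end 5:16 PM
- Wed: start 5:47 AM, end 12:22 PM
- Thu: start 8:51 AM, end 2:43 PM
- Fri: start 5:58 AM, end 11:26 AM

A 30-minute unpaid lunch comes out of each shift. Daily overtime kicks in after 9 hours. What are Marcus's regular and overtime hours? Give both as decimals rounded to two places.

Regular 34.42 hours, overtime 1.07 hours

Mon: 5:01 AM–3:02 PM = 10 h 1 min; less 30 min break → 9 h 31 min
Tue: 7:13 AM–5:16 PM = 10 h 3 min; less 30 min break → 9 h 33 min
Wed: 5:47 AM–12:22 PM = 6 h 35 min; less 30 min break → 6 h 5 min
Thu: 8:51 AM–2:43 PM = 5 h 52 min; less 30 min break → 5 h 22 min
Fri: 5:58 AM–11:26 AM = 5 h 28 min; less 30 min break → 4 h 58 min
Mon reg 9 h 0 min / OT 0 h 31 min; Tue reg 9 h 0 min / OT 0 h 33 min; Wed reg 6 h 5 min / OT 0 h 0 min; Thu reg 5 h 22 min / OT 0 h 0 min; Fri reg 4 h 58 min / OT 0 h 0 min.
Totals: regular 34 h 25 min, overtime 1 h 4 min.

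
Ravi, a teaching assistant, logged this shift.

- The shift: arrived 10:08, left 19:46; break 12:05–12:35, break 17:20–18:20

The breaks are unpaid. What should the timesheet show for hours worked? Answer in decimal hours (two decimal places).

8.13 hours

The shift: 10:08–19:46 = 9 h 38 min; less 90 min break → 8 h 8 min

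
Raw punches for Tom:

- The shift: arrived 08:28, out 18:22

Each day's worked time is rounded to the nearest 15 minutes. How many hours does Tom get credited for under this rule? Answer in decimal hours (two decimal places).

The shift: 08:28–18:22 = 9 h 54 min → rounds to 10 h 0 min

10.00 hours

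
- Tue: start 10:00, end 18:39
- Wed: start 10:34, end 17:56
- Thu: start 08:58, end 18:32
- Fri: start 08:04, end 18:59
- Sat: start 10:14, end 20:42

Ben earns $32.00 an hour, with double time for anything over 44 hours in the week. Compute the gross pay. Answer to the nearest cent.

Tue: 10:00–18:39 = 8 h 39 min
Wed: 10:34–17:56 = 7 h 22 min
Thu: 08:58–18:32 = 9 h 34 min
Fri: 08:04–18:59 = 10 h 55 min
Sat: 10:14–20:42 = 10 h 28 min
Total worked: 46 h 58 min = 2818 min.
Regular 44 h 0 min = 2640 min at $32.00/h; overtime 2 h 58 min = 178 min at $64.00/h.
Pay = (2640 × $32.00 + 178 × $64.00) ÷ 60 = $1597.87.

$1597.87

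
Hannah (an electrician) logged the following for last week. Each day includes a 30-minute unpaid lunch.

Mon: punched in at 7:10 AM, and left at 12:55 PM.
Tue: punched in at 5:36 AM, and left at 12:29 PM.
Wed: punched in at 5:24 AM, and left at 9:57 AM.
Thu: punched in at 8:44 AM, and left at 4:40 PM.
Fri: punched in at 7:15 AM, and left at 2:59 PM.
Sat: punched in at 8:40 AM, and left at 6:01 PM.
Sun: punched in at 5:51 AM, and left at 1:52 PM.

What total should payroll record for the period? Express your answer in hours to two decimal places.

46.72 hours

Mon: 7:10 AM–12:55 PM = 5 h 45 min; less 30 min break → 5 h 15 min
Tue: 5:36 AM–12:29 PM = 6 h 53 min; less 30 min break → 6 h 23 min
Wed: 5:24 AM–9:57 AM = 4 h 33 min; less 30 min break → 4 h 3 min
Thu: 8:44 AM–4:40 PM = 7 h 56 min; less 30 min break → 7 h 26 min
Fri: 7:15 AM–2:59 PM = 7 h 44 min; less 30 min break → 7 h 14 min
Sat: 8:40 AM–6:01 PM = 9 h 21 min; less 30 min break → 8 h 51 min
Sun: 5:51 AM–1:52 PM = 8 h 1 min; less 30 min break → 7 h 31 min
Total: 5 h 15 min + 6 h 23 min + 4 h 3 min + 7 h 26 min + 7 h 14 min + 8 h 51 min + 7 h 31 min = 46 h 43 min.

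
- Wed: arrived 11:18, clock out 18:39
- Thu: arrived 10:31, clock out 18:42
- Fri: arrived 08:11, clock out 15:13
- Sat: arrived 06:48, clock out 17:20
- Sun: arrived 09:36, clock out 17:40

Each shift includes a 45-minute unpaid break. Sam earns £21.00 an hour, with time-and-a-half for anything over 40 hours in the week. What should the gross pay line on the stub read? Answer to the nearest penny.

Wed: 11:18–18:39 = 7 h 21 min; less 45 min break → 6 h 36 min
Thu: 10:31–18:42 = 8 h 11 min; less 45 min break → 7 h 26 min
Fri: 08:11–15:13 = 7 h 2 min; less 45 min break → 6 h 17 min
Sat: 06:48–17:20 = 10 h 32 min; less 45 min break → 9 h 47 min
Sun: 09:36–17:40 = 8 h 4 min; less 45 min break → 7 h 19 min
Total worked: 37 h 25 min = 2245 min.
Regular 37 h 25 min = 2245 min at £21.00/h; overtime 0 h 0 min = 0 min at £31.50/h.
Pay = (2245 × £21.00 + 0 × £31.50) ÷ 60 = £785.75.

£785.75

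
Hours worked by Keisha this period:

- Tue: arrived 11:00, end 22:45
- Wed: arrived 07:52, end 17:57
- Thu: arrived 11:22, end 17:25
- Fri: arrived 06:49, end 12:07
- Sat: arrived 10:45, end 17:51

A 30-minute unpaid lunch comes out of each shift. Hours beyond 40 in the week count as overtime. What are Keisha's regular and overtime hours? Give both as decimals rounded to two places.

Regular 37.78 hours, overtime 0.00 hours

Tue: 11:00–22:45 = 11 h 45 min; less 30 min break → 11 h 15 min
Wed: 07:52–17:57 = 10 h 5 min; less 30 min break → 9 h 35 min
Thu: 11:22–17:25 = 6 h 3 min; less 30 min break → 5 h 33 min
Fri: 06:49–12:07 = 5 h 18 min; less 30 min break → 4 h 48 min
Sat: 10:45–17:51 = 7 h 6 min; less 30 min break → 6 h 36 min
Total worked: 37 h 47 min = 37.78 h.
Threshold 40 h → overtime 0 h 0 min, regular 37 h 47 min.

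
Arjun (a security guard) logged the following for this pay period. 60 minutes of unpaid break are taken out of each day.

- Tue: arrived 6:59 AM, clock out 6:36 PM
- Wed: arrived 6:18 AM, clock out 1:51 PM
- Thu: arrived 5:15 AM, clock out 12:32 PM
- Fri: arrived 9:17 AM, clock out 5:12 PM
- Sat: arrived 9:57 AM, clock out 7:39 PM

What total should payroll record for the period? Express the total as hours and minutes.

39 h 4 min

Tue: 6:59 AM–6:36 PM = 11 h 37 min; less 60 min break → 10 h 37 min
Wed: 6:18 AM–1:51 PM = 7 h 33 min; less 60 min break → 6 h 33 min
Thu: 5:15 AM–12:32 PM = 7 h 17 min; less 60 min break → 6 h 17 min
Fri: 9:17 AM–5:12 PM = 7 h 55 min; less 60 min break → 6 h 55 min
Sat: 9:57 AM–7:39 PM = 9 h 42 min; less 60 min break → 8 h 42 min
Total: 10 h 37 min + 6 h 33 min + 6 h 17 min + 6 h 55 min + 8 h 42 min = 39 h 4 min.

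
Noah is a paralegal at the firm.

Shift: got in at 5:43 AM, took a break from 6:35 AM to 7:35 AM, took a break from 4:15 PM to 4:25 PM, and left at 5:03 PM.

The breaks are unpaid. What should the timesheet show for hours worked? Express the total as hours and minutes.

Shift: 5:43 AM–5:03 PM = 11 h 20 min; less 70 min break → 10 h 10 min

10 h 10 min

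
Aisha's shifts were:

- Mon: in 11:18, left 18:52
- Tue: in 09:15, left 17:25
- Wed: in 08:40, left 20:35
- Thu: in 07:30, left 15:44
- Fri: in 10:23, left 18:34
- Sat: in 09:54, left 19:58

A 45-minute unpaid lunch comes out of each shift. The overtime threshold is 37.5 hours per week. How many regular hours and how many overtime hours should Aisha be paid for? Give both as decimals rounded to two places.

Mon: 11:18–18:52 = 7 h 34 min; less 45 min break → 6 h 49 min
Tue: 09:15–17:25 = 8 h 10 min; less 45 min break → 7 h 25 min
Wed: 08:40–20:35 = 11 h 55 min; less 45 min break → 11 h 10 min
Thu: 07:30–15:44 = 8 h 14 min; less 45 min break → 7 h 29 min
Fri: 10:23–18:34 = 8 h 11 min; less 45 min break → 7 h 26 min
Sat: 09:54–19:58 = 10 h 4 min; less 45 min break → 9 h 19 min
Total worked: 49 h 38 min = 49.63 h.
Threshold 37.5 h → overtime 12 h 8 min, regular 37 h 30 min.

Regular 37.50 hours, overtime 12.13 hours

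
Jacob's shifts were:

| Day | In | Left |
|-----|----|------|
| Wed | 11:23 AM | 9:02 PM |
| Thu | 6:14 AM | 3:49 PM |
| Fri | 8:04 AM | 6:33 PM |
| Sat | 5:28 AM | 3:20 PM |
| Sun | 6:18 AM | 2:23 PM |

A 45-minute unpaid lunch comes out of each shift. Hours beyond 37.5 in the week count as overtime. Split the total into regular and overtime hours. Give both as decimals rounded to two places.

Regular 37.50 hours, overtime 6.42 hours

Wed: 11:23 AM–9:02 PM = 9 h 39 min; less 45 min break → 8 h 54 min
Thu: 6:14 AM–3:49 PM = 9 h 35 min; less 45 min break → 8 h 50 min
Fri: 8:04 AM–6:33 PM = 10 h 29 min; less 45 min break → 9 h 44 min
Sat: 5:28 AM–3:20 PM = 9 h 52 min; less 45 min break → 9 h 7 min
Sun: 6:18 AM–2:23 PM = 8 h 5 min; less 45 min break → 7 h 20 min
Total worked: 43 h 55 min = 43.92 h.
Threshold 37.5 h → overtime 6 h 25 min, regular 37 h 30 min.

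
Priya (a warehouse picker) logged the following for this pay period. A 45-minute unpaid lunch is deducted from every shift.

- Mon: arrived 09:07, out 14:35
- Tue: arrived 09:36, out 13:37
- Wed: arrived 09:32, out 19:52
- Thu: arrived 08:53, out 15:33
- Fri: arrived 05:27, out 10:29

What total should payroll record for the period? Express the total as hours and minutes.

27 h 46 min

Mon: 09:07–14:35 = 5 h 28 min; less 45 min break → 4 h 43 min
Tue: 09:36–13:37 = 4 h 1 min; less 45 min break → 3 h 16 min
Wed: 09:32–19:52 = 10 h 20 min; less 45 min break → 9 h 35 min
Thu: 08:53–15:33 = 6 h 40 min; less 45 min break → 5 h 55 min
Fri: 05:27–10:29 = 5 h 2 min; less 45 min break → 4 h 17 min
Total: 4 h 43 min + 3 h 16 min + 9 h 35 min + 5 h 55 min + 4 h 17 min = 27 h 46 min.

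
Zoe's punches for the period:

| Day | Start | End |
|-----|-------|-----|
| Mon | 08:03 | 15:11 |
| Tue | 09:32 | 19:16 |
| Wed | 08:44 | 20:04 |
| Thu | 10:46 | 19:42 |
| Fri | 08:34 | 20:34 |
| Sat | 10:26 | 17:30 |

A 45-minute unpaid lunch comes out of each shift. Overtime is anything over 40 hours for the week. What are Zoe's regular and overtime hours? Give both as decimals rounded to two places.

Regular 40.00 hours, overtime 11.70 hours

Mon: 08:03–15:11 = 7 h 8 min; less 45 min break → 6 h 23 min
Tue: 09:32–19:16 = 9 h 44 min; less 45 min break → 8 h 59 min
Wed: 08:44–20:04 = 11 h 20 min; less 45 min break → 10 h 35 min
Thu: 10:46–19:42 = 8 h 56 min; less 45 min break → 8 h 11 min
Fri: 08:34–20:34 = 12 h 0 min; less 45 min break → 11 h 15 min
Sat: 10:26–17:30 = 7 h 4 min; less 45 min break → 6 h 19 min
Total worked: 51 h 42 min = 51.70 h.
Threshold 40 h → overtime 11 h 42 min, regular 40 h 0 min.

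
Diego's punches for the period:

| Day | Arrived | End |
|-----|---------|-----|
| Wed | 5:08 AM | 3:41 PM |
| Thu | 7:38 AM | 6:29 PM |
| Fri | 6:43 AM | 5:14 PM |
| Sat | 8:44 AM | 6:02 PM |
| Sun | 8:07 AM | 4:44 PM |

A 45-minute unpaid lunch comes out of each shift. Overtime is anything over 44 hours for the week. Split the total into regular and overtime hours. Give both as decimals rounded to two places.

Regular 44.00 hours, overtime 2.08 hours

Wed: 5:08 AM–3:41 PM = 10 h 33 min; less 45 min break → 9 h 48 min
Thu: 7:38 AM–6:29 PM = 10 h 51 min; less 45 min break → 10 h 6 min
Fri: 6:43 AM–5:14 PM = 10 h 31 min; less 45 min break → 9 h 46 min
Sat: 8:44 AM–6:02 PM = 9 h 18 min; less 45 min break → 8 h 33 min
Sun: 8:07 AM–4:44 PM = 8 h 37 min; less 45 min break → 7 h 52 min
Total worked: 46 h 5 min = 46.08 h.
Threshold 44 h → overtime 2 h 5 min, regular 44 h 0 min.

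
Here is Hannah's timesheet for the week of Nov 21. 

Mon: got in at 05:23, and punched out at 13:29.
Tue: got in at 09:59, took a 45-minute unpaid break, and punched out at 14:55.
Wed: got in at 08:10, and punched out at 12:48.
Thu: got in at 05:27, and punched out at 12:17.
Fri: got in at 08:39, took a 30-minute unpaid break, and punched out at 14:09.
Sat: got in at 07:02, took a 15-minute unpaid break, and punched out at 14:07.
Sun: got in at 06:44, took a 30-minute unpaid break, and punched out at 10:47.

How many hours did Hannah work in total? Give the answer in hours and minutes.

Mon: 05:23–13:29 = 8 h 6 min
Tue: 09:59–14:55 = 4 h 56 min; less 45 min break → 4 h 11 min
Wed: 08:10–12:48 = 4 h 38 min
Thu: 05:27–12:17 = 6 h 50 min
Fri: 08:39–14:09 = 5 h 30 min; less 30 min break → 5 h 0 min
Sat: 07:02–14:07 = 7 h 5 min; less 15 min break → 6 h 50 min
Sun: 06:44–10:47 = 4 h 3 min; less 30 min break → 3 h 33 min
Total: 8 h 6 min + 4 h 11 min + 4 h 38 min + 6 h 50 min + 5 h 0 min + 6 h 50 min + 3 h 33 min = 39 h 8 min.

39 h 8 min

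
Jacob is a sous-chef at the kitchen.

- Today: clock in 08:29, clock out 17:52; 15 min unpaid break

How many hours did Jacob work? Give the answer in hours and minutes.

9 h 8 min

Today: 08:29–17:52 = 9 h 23 min; less 15 min break → 9 h 8 min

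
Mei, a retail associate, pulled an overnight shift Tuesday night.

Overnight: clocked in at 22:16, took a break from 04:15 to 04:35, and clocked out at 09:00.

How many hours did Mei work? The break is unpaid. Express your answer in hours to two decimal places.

Overnight: 22:16 → midnight = 1 h 44 min; midnight → 09:00 = 9 h 0 min; span 10 h 44 min; less 20 min break → 10 h 24 min

10.40 hours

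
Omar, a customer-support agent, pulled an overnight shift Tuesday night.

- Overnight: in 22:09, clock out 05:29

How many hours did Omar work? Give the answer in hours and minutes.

7 h 20 min

Overnight: 22:09 → midnight = 1 h 51 min; midnight → 05:29 = 5 h 29 min; span 7 h 20 min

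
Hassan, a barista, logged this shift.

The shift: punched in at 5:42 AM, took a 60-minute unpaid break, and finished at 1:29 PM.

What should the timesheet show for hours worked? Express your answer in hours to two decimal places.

The shift: 5:42 AM–1:29 PM = 7 h 47 min; less 60 min break → 6 h 47 min

6.78 hours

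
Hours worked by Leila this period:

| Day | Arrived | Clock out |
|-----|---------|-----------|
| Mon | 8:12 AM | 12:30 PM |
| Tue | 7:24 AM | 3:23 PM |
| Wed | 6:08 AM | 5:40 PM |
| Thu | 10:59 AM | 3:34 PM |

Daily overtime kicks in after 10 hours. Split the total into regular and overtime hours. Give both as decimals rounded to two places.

Regular 26.87 hours, overtime 1.53 hours

Mon: 8:12 AM–12:30 PM = 4 h 18 min
Tue: 7:24 AM–3:23 PM = 7 h 59 min
Wed: 6:08 AM–5:40 PM = 11 h 32 min
Thu: 10:59 AM–3:34 PM = 4 h 35 min
Mon reg 4 h 18 min / OT 0 h 0 min; Tue reg 7 h 59 min / OT 0 h 0 min; Wed reg 10 h 0 min / OT 1 h 32 min; Thu reg 4 h 35 min / OT 0 h 0 min.
Totals: regular 26 h 52 min, overtime 1 h 32 min.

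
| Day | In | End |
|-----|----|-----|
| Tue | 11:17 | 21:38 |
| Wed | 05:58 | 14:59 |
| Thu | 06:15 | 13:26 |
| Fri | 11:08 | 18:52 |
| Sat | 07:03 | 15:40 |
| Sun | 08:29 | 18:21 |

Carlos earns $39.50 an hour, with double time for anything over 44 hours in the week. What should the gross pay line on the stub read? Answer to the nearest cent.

Tue: 11:17–21:38 = 10 h 21 min
Wed: 05:58–14:59 = 9 h 1 min
Thu: 06:15–13:26 = 7 h 11 min
Fri: 11:08–18:52 = 7 h 44 min
Sat: 07:03–15:40 = 8 h 37 min
Sun: 08:29–18:21 = 9 h 52 min
Total worked: 52 h 46 min = 3166 min.
Regular 44 h 0 min = 2640 min at $39.50/h; overtime 8 h 46 min = 526 min at $79.00/h.
Pay = (2640 × $39.50 + 526 × $79.00) ÷ 60 = $2430.57.

$2430.57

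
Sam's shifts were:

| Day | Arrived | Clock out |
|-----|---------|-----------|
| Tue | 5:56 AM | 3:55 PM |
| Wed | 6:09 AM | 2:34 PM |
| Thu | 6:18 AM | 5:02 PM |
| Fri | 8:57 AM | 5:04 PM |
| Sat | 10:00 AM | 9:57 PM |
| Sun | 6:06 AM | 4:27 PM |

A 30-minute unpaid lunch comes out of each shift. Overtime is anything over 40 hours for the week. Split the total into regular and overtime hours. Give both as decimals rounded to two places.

Tue: 5:56 AM–3:55 PM = 9 h 59 min; less 30 min break → 9 h 29 min
Wed: 6:09 AM–2:34 PM = 8 h 25 min; less 30 min break → 7 h 55 min
Thu: 6:18 AM–5:02 PM = 10 h 44 min; less 30 min break → 10 h 14 min
Fri: 8:57 AM–5:04 PM = 8 h 7 min; less 30 min break → 7 h 37 min
Sat: 10:00 AM–9:57 PM = 11 h 57 min; less 30 min break → 11 h 27 min
Sun: 6:06 AM–4:27 PM = 10 h 21 min; less 30 min break → 9 h 51 min
Total worked: 56 h 33 min = 56.55 h.
Threshold 40 h → overtime 16 h 33 min, regular 40 h 0 min.

Regular 40.00 hours, overtime 16.55 hours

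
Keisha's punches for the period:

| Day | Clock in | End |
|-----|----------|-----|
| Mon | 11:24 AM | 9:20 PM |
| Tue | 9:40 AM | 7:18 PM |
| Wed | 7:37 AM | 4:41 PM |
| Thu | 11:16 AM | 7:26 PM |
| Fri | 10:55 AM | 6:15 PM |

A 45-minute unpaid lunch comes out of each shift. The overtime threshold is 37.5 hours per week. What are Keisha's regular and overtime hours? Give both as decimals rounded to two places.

Regular 37.50 hours, overtime 2.88 hours

Mon: 11:24 AM–9:20 PM = 9 h 56 min; less 45 min break → 9 h 11 min
Tue: 9:40 AM–7:18 PM = 9 h 38 min; less 45 min break → 8 h 53 min
Wed: 7:37 AM–4:41 PM = 9 h 4 min; less 45 min break → 8 h 19 min
Thu: 11:16 AM–7:26 PM = 8 h 10 min; less 45 min break → 7 h 25 min
Fri: 10:55 AM–6:15 PM = 7 h 20 min; less 45 min break → 6 h 35 min
Total worked: 40 h 23 min = 40.38 h.
Threshold 37.5 h → overtime 2 h 53 min, regular 37 h 30 min.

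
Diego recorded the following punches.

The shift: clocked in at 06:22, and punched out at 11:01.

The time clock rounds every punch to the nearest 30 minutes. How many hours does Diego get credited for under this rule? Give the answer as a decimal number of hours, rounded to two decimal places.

4.50 hours

The shift: in 06:22→06:30, out 11:01→11:00; 4 h 30 min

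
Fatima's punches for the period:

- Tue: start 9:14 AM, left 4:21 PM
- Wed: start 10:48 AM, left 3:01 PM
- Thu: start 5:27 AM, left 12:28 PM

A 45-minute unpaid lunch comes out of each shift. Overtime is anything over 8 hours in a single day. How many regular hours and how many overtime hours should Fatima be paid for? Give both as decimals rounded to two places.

Regular 16.10 hours, overtime 0.00 hours

Tue: 9:14 AM–4:21 PM = 7 h 7 min; less 45 min break → 6 h 22 min
Wed: 10:48 AM–3:01 PM = 4 h 13 min; less 45 min break → 3 h 28 min
Thu: 5:27 AM–12:28 PM = 7 h 1 min; less 45 min break → 6 h 16 min
Tue reg 6 h 22 min / OT 0 h 0 min; Wed reg 3 h 28 min / OT 0 h 0 min; Thu reg 6 h 16 min / OT 0 h 0 min.
Totals: regular 16 h 6 min, overtime 0 h 0 min.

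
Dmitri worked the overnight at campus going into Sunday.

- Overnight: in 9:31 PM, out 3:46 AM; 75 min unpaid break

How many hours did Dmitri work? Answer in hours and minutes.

Overnight: 9:31 PM → midnight = 2 h 29 min; midnight → 3:46 AM = 3 h 46 min; span 6 h 15 min; less 75 min break → 5 h 0 min

5 h 0 min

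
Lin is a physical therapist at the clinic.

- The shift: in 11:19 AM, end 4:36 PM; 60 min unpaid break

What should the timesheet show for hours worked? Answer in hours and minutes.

4 h 17 min

The shift: 11:19 AM–4:36 PM = 5 h 17 min; less 60 min break → 4 h 17 min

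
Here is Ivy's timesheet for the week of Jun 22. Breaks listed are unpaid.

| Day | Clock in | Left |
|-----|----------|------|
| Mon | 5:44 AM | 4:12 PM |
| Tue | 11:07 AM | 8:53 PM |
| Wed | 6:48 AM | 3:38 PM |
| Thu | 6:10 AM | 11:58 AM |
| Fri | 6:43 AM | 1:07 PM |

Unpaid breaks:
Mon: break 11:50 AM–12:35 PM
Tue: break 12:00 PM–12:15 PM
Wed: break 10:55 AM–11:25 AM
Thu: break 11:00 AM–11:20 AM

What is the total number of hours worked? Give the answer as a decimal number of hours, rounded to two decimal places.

Mon: 5:44 AM–4:12 PM = 10 h 28 min; less 45 min break → 9 h 43 min
Tue: 11:07 AM–8:53 PM = 9 h 46 min; less 15 min break → 9 h 31 min
Wed: 6:48 AM–3:38 PM = 8 h 50 min; less 30 min break → 8 h 20 min
Thu: 6:10 AM–11:58 AM = 5 h 48 min; less 20 min break → 5 h 28 min
Fri: 6:43 AM–1:07 PM = 6 h 24 min
Total: 9 h 43 min + 9 h 31 min + 8 h 20 min + 5 h 28 min + 6 h 24 min = 39 h 26 min.

39.43 hours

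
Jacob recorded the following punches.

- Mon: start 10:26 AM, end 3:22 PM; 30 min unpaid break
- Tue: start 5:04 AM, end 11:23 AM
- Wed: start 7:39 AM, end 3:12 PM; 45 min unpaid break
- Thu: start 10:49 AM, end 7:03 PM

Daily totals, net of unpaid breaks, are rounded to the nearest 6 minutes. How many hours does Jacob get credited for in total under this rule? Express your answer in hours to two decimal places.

25.70 hours

Mon: 10:26 AM–3:22 PM = 4 h 56 min − 30 min = 4 h 26 min → rounds to 4 h 24 min
Tue: 5:04 AM–11:23 AM = 6 h 19 min → rounds to 6 h 18 min
Wed: 7:39 AM–3:12 PM = 7 h 33 min − 45 min = 6 h 48 min → rounds to 6 h 48 min
Thu: 10:49 AM–7:03 PM = 8 h 14 min → rounds to 8 h 12 min
Total credited: 25 h 42 min.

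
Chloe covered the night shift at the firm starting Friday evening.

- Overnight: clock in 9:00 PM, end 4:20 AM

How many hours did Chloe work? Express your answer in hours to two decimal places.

7.33 hours

Overnight: 9:00 PM → midnight = 3 h 0 min; midnight → 4:20 AM = 4 h 20 min; span 7 h 20 min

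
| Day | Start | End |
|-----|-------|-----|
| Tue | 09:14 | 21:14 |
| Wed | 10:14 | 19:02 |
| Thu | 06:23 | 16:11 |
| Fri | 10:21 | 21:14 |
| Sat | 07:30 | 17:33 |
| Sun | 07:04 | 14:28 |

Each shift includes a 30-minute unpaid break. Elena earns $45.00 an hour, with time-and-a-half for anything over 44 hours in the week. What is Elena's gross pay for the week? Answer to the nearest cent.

Tue: 09:14–21:14 = 12 h 0 min; less 30 min break → 11 h 30 min
Wed: 10:14–19:02 = 8 h 48 min; less 30 min break → 8 h 18 min
Thu: 06:23–16:11 = 9 h 48 min; less 30 min break → 9 h 18 min
Fri: 10:21–21:14 = 10 h 53 min; less 30 min break → 10 h 23 min
Sat: 07:30–17:33 = 10 h 3 min; less 30 min break → 9 h 33 min
Sun: 07:04–14:28 = 7 h 24 min; less 30 min break → 6 h 54 min
Total worked: 55 h 56 min = 3356 min.
Regular 44 h 0 min = 2640 min at $45.00/h; overtime 11 h 56 min = 716 min at $67.50/h.
Pay = (2640 × $45.00 + 716 × $67.50) ÷ 60 = $2785.50.

$2785.50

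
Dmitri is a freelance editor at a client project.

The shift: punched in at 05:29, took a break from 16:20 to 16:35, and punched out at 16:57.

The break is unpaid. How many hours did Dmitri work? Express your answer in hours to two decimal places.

11.22 hours

The shift: 05:29–16:57 = 11 h 28 min; less 15 min break → 11 h 13 min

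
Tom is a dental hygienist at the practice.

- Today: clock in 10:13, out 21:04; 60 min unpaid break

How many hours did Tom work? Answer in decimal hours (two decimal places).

Today: 10:13–21:04 = 10 h 51 min; less 60 min break → 9 h 51 min

9.85 hours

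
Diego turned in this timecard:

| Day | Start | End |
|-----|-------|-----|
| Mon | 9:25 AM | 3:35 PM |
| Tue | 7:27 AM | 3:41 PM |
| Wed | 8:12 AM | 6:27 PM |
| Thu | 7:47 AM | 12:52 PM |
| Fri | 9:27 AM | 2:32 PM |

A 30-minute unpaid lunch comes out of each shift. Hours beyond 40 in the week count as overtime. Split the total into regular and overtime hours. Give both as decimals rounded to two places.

Mon: 9:25 AM–3:35 PM = 6 h 10 min; less 30 min break → 5 h 40 min
Tue: 7:27 AM–3:41 PM = 8 h 14 min; less 30 min break → 7 h 44 min
Wed: 8:12 AM–6:27 PM = 10 h 15 min; less 30 min break → 9 h 45 min
Thu: 7:47 AM–12:52 PM = 5 h 5 min; less 30 min break → 4 h 35 min
Fri: 9:27 AM–2:32 PM = 5 h 5 min; less 30 min break → 4 h 35 min
Total worked: 32 h 19 min = 32.32 h.
Threshold 40 h → overtime 0 h 0 min, regular 32 h 19 min.

Regular 32.32 hours, overtime 0.00 hours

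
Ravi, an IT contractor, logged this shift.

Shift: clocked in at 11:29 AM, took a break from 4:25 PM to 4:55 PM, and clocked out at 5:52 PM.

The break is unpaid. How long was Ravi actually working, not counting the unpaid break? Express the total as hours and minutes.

5 h 53 min

Shift: 11:29 AM–5:52 PM = 6 h 23 min; less 30 min break → 5 h 53 min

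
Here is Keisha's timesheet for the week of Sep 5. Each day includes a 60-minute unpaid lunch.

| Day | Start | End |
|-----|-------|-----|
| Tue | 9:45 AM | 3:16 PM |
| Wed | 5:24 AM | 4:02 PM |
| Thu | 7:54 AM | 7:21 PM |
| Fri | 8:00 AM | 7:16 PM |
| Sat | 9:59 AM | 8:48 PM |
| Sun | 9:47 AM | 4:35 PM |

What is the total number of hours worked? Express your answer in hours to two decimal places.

Tue: 9:45 AM–3:16 PM = 5 h 31 min; less 60 min break → 4 h 31 min
Wed: 5:24 AM–4:02 PM = 10 h 38 min; less 60 min break → 9 h 38 min
Thu: 7:54 AM–7:21 PM = 11 h 27 min; less 60 min break → 10 h 27 min
Fri: 8:00 AM–7:16 PM = 11 h 16 min; less 60 min break → 10 h 16 min
Sat: 9:59 AM–8:48 PM = 10 h 49 min; less 60 min break → 9 h 49 min
Sun: 9:47 AM–4:35 PM = 6 h 48 min; less 60 min break → 5 h 48 min
Total: 4 h 31 min + 9 h 38 min + 10 h 27 min + 10 h 16 min + 9 h 49 min + 5 h 48 min = 50 h 29 min.

50.48 hours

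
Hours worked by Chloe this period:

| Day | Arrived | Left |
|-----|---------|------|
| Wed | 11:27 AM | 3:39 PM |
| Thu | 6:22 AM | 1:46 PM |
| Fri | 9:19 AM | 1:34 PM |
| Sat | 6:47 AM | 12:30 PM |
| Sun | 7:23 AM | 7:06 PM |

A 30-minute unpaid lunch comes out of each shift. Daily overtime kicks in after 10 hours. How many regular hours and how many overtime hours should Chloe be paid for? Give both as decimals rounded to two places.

Regular 29.57 hours, overtime 1.22 hours

Wed: 11:27 AM–3:39 PM = 4 h 12 min; less 30 min break → 3 h 42 min
Thu: 6:22 AM–1:46 PM = 7 h 24 min; less 30 min break → 6 h 54 min
Fri: 9:19 AM–1:34 PM = 4 h 15 min; less 30 min break → 3 h 45 min
Sat: 6:47 AM–12:30 PM = 5 h 43 min; less 30 min break → 5 h 13 min
Sun: 7:23 AM–7:06 PM = 11 h 43 min; less 30 min break → 11 h 13 min
Wed reg 3 h 42 min / OT 0 h 0 min; Thu reg 6 h 54 min / OT 0 h 0 min; Fri reg 3 h 45 min / OT 0 h 0 min; Sat reg 5 h 13 min / OT 0 h 0 min; Sun reg 10 h 0 min / OT 1 h 13 min.
Totals: regular 29 h 34 min, overtime 1 h 13 min.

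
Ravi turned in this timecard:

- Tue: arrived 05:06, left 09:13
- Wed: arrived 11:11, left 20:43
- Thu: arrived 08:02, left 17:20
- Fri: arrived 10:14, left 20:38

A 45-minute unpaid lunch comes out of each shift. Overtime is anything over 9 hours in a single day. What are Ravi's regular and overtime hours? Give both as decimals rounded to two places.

Tue: 05:06–09:13 = 4 h 7 min; less 45 min break → 3 h 22 min
Wed: 11:11–20:43 = 9 h 32 min; less 45 min break → 8 h 47 min
Thu: 08:02–17:20 = 9 h 18 min; less 45 min break → 8 h 33 min
Fri: 10:14–20:38 = 10 h 24 min; less 45 min break → 9 h 39 min
Tue reg 3 h 22 min / OT 0 h 0 min; Wed reg 8 h 47 min / OT 0 h 0 min; Thu reg 8 h 33 min / OT 0 h 0 min; Fri reg 9 h 0 min / OT 0 h 39 min.
Totals: regular 29 h 42 min, overtime 0 h 39 min.

Regular 29.70 hours, overtime 0.65 hours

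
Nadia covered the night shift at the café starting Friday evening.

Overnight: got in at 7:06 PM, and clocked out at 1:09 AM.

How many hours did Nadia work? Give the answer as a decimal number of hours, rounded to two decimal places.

6.05 hours

Overnight: 7:06 PM → midnight = 4 h 54 min; midnight → 1:09 AM = 1 h 9 min; span 6 h 3 min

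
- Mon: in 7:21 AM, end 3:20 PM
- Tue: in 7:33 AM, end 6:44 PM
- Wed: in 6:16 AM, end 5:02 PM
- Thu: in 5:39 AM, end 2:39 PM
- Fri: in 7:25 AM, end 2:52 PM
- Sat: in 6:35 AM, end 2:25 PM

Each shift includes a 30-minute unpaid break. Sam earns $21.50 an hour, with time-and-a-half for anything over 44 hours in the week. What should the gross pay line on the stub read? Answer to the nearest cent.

Mon: 7:21 AM–3:20 PM = 7 h 59 min; less 30 min break → 7 h 29 min
Tue: 7:33 AM–6:44 PM = 11 h 11 min; less 30 min break → 10 h 41 min
Wed: 6:16 AM–5:02 PM = 10 h 46 min; less 30 min break → 10 h 16 min
Thu: 5:39 AM–2:39 PM = 9 h 0 min; less 30 min break → 8 h 30 min
Fri: 7:25 AM–2:52 PM = 7 h 27 min; less 30 min break → 6 h 57 min
Sat: 6:35 AM–2:25 PM = 7 h 50 min; less 30 min break → 7 h 20 min
Total worked: 51 h 13 min = 3073 min.
Regular 44 h 0 min = 2640 min at $21.50/h; overtime 7 h 13 min = 433 min at $32.25/h.
Pay = (2640 × $21.50 + 433 × $32.25) ÷ 60 = $1178.74.

$1178.74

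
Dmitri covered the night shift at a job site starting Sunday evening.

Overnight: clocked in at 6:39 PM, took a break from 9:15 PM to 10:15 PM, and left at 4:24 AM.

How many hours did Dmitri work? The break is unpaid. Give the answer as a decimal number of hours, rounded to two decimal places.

8.75 hours

Overnight: 6:39 PM → midnight = 5 h 21 min; midnight → 4:24 AM = 4 h 24 min; span 9 h 45 min; less 60 min break → 8 h 45 min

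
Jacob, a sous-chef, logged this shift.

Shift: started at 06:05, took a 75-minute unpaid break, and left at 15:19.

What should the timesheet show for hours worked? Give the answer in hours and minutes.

7 h 59 min

Shift: 06:05–15:19 = 9 h 14 min; less 75 min break → 7 h 59 min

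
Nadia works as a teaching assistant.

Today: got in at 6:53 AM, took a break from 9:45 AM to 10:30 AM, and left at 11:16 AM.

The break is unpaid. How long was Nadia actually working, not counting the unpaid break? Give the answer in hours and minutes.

3 h 38 min

Today: 6:53 AM–11:16 AM = 4 h 23 min; less 45 min break → 3 h 38 min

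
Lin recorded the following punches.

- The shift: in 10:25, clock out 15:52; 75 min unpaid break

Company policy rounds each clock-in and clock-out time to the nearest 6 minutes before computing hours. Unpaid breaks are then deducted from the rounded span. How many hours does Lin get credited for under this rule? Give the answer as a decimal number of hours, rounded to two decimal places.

4.25 hours

The shift: in 10:25→10:24, out 15:52→15:54; 5 h 30 min − 75 min = 4 h 15 min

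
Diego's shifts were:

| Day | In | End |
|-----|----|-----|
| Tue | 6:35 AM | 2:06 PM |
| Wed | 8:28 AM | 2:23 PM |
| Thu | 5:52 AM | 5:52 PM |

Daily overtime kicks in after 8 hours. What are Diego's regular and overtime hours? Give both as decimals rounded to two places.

Regular 21.43 hours, overtime 4.00 hours

Tue: 6:35 AM–2:06 PM = 7 h 31 min
Wed: 8:28 AM–2:23 PM = 5 h 55 min
Thu: 5:52 AM–5:52 PM = 12 h 0 min
Tue reg 7 h 31 min / OT 0 h 0 min; Wed reg 5 h 55 min / OT 0 h 0 min; Thu reg 8 h 0 min / OT 4 h 0 min.
Totals: regular 21 h 26 min, overtime 4 h 0 min.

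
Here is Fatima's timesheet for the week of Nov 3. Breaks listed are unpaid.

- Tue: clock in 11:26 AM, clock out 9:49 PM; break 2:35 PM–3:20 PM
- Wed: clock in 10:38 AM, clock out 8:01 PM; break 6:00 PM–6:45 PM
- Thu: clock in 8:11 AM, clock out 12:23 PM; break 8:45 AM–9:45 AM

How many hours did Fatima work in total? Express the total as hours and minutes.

21 h 28 min

Tue: 11:26 AM–9:49 PM = 10 h 23 min; less 45 min break → 9 h 38 min
Wed: 10:38 AM–8:01 PM = 9 h 23 min; less 45 min break → 8 h 38 min
Thu: 8:11 AM–12:23 PM = 4 h 12 min; less 60 min break → 3 h 12 min
Total: 9 h 38 min + 8 h 38 min + 3 h 12 min = 21 h 28 min.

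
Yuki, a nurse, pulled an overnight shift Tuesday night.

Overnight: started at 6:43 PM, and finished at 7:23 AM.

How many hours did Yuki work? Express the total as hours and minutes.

12 h 40 min

Overnight: 6:43 PM → midnight = 5 h 17 min; midnight → 7:23 AM = 7 h 23 min; span 12 h 40 min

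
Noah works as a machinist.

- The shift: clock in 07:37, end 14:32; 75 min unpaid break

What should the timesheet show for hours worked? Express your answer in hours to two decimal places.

5.67 hours

The shift: 07:37–14:32 = 6 h 55 min; less 75 min break → 5 h 40 min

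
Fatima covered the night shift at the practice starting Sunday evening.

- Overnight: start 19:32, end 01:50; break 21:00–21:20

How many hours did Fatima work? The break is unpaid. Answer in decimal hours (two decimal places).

5.97 hours

Overnight: 19:32 → midnight = 4 h 28 min; midnight → 01:50 = 1 h 50 min; span 6 h 18 min; less 20 min break → 5 h 58 min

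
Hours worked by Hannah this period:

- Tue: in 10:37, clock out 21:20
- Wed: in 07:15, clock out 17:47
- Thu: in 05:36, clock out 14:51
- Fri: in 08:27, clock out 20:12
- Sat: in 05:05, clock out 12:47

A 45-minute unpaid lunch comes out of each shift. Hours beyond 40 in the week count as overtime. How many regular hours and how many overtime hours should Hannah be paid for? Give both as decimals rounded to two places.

Regular 40.00 hours, overtime 6.20 hours

Tue: 10:37–21:20 = 10 h 43 min; less 45 min break → 9 h 58 min
Wed: 07:15–17:47 = 10 h 32 min; less 45 min break → 9 h 47 min
Thu: 05:36–14:51 = 9 h 15 min; less 45 min break → 8 h 30 min
Fri: 08:27–20:12 = 11 h 45 min; less 45 min break → 11 h 0 min
Sat: 05:05–12:47 = 7 h 42 min; less 45 min break → 6 h 57 min
Total worked: 46 h 12 min = 46.20 h.
Threshold 40 h → overtime 6 h 12 min, regular 40 h 0 min.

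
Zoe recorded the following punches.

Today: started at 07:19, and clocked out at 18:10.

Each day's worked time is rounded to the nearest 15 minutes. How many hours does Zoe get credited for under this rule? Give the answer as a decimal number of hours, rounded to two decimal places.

Today: 07:19–18:10 = 10 h 51 min → rounds to 10 h 45 min

10.75 hours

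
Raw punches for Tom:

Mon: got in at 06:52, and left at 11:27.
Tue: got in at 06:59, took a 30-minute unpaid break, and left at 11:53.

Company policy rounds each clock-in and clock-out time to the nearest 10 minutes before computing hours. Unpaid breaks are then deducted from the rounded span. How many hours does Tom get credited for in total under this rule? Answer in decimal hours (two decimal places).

9.00 hours

Mon: in 06:52→06:50, out 11:27→11:30; 4 h 40 min
Tue: in 06:59→07:00, out 11:53→11:50; 4 h 50 min − 30 min = 4 h 20 min
Total credited: 9 h 0 min.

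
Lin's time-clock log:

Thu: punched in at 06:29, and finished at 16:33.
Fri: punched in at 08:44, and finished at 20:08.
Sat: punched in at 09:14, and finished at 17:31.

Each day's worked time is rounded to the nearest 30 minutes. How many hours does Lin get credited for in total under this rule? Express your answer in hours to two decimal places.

Thu: 06:29–16:33 = 10 h 4 min → rounds to 10 h 0 min
Fri: 08:44–20:08 = 11 h 24 min → rounds to 11 h 30 min
Sat: 09:14–17:31 = 8 h 17 min → rounds to 8 h 30 min
Total credited: 30 h 0 min.

30.00 hours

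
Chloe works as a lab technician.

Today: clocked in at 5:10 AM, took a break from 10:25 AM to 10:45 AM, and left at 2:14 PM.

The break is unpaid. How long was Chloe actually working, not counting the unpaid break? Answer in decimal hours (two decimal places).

Today: 5:10 AM–2:14 PM = 9 h 4 min; less 20 min break → 8 h 44 min

8.73 hours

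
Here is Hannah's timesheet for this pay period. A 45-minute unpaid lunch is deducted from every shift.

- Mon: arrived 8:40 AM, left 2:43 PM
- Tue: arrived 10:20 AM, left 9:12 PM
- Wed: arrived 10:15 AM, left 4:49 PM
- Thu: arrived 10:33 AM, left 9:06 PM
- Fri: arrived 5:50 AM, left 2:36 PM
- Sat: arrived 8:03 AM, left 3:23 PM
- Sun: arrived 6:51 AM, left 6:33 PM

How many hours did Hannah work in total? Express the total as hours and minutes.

Mon: 8:40 AM–2:43 PM = 6 h 3 min; less 45 min break → 5 h 18 min
Tue: 10:20 AM–9:12 PM = 10 h 52 min; less 45 min break → 10 h 7 min
Wed: 10:15 AM–4:49 PM = 6 h 34 min; less 45 min break → 5 h 49 min
Thu: 10:33 AM–9:06 PM = 10 h 33 min; less 45 min break → 9 h 48 min
Fri: 5:50 AM–2:36 PM = 8 h 46 min; less 45 min break → 8 h 1 min
Sat: 8:03 AM–3:23 PM = 7 h 20 min; less 45 min break → 6 h 35 min
Sun: 6:51 AM–6:33 PM = 11 h 42 min; less 45 min break → 10 h 57 min
Total: 5 h 18 min + 10 h 7 min + 5 h 49 min + 9 h 48 min + 8 h 1 min + 6 h 35 min + 10 h 57 min = 56 h 35 min.

56 h 35 min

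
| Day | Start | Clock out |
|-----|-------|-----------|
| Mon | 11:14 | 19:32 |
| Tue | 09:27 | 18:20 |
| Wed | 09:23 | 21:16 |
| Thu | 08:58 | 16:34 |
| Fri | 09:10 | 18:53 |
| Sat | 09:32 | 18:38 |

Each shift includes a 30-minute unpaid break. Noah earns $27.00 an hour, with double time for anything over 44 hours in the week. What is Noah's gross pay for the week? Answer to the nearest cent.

Mon: 11:14–19:32 = 8 h 18 min; less 30 min break → 7 h 48 min
Tue: 09:27–18:20 = 8 h 53 min; less 30 min break → 8 h 23 min
Wed: 09:23–21:16 = 11 h 53 min; less 30 min break → 11 h 23 min
Thu: 08:58–16:34 = 7 h 36 min; less 30 min break → 7 h 6 min
Fri: 09:10–18:53 = 9 h 43 min; less 30 min break → 9 h 13 min
Sat: 09:32–18:38 = 9 h 6 min; less 30 min break → 8 h 36 min
Total worked: 52 h 29 min = 3149 min.
Regular 44 h 0 min = 2640 min at $27.00/h; overtime 8 h 29 min = 509 min at $54.00/h.
Pay = (2640 × $27.00 + 509 × $54.00) ÷ 60 = $1646.10.

$1646.10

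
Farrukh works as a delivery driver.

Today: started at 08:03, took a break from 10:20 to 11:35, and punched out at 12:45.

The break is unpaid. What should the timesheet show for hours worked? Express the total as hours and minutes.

3 h 27 min

Today: 08:03–12:45 = 4 h 42 min; less 75 min break → 3 h 27 min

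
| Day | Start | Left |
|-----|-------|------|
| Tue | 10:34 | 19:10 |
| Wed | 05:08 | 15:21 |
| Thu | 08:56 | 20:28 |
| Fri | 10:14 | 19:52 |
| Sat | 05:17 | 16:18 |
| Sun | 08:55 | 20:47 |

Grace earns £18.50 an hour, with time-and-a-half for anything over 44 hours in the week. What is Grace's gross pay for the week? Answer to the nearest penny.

£1337.55

Tue: 10:34–19:10 = 8 h 36 min
Wed: 05:08–15:21 = 10 h 13 min
Thu: 08:56–20:28 = 11 h 32 min
Fri: 10:14–19:52 = 9 h 38 min
Sat: 05:17–16:18 = 11 h 1 min
Sun: 08:55–20:47 = 11 h 52 min
Total worked: 62 h 52 min = 3772 min.
Regular 44 h 0 min = 2640 min at £18.50/h; overtime 18 h 52 min = 1132 min at £27.75/h.
Pay = (2640 × £18.50 + 1132 × £27.75) ÷ 60 = £1337.55.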